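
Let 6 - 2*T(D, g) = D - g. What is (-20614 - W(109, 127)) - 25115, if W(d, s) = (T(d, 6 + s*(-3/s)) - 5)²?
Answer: -48754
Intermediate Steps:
T(D, g) = 3 + g/2 - D/2 (T(D, g) = 3 - (D - g)/2 = 3 + (g/2 - D/2) = 3 + g/2 - D/2)
W(d, s) = (-½ - d/2)² (W(d, s) = ((3 + (6 + s*(-3/s))/2 - d/2) - 5)² = ((3 + (6 - 3)/2 - d/2) - 5)² = ((3 + (½)*3 - d/2) - 5)² = ((3 + 3/2 - d/2) - 5)² = ((9/2 - d/2) - 5)² = (-½ - d/2)²)
(-20614 - W(109, 127)) - 25115 = (-20614 - (1 + 109)²/4) - 25115 = (-20614 - 110²/4) - 25115 = (-20614 - 12100/4) - 25115 = (-20614 - 1*3025) - 25115 = (-20614 - 3025) - 25115 = -23639 - 25115 = -48754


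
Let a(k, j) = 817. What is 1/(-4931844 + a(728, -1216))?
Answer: -1/4931027 ≈ -2.0280e-7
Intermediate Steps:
1/(-4931844 + a(728, -1216)) = 1/(-4931844 + 817) = 1/(-4931027) = -1/4931027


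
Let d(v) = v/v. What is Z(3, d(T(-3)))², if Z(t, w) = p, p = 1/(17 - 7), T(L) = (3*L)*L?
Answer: 1/100 ≈ 0.010000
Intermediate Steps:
T(L) = 3*L²
d(v) = 1
p = ⅒ (p = 1/10 = ⅒ ≈ 0.10000)
Z(t, w) = ⅒
Z(3, d(T(-3)))² = (⅒)² = 1/100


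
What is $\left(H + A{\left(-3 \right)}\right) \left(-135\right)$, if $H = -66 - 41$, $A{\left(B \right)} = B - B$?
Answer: $14445$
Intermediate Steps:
$A{\left(B \right)} = 0$
$H = -107$ ($H = -66 - 41 = -107$)
$\left(H + A{\left(-3 \right)}\right) \left(-135\right) = \left(-107 + 0\right) \left(-135\right) = \left(-107\right) \left(-135\right) = 14445$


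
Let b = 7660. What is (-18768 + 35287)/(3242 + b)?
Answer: 16519/10902 ≈ 1.5152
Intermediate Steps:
(-18768 + 35287)/(3242 + b) = (-18768 + 35287)/(3242 + 7660) = 16519/10902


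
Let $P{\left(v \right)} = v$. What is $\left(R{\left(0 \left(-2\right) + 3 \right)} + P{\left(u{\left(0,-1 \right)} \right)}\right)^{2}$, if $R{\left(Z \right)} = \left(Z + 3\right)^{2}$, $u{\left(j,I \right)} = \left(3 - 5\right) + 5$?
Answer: $1521$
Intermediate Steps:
$u{\left(j,I \right)} = 3$ ($u{\left(j,I \right)} = -2 + 5 = 3$)
$R{\left(Z \right)} = \left(3 + Z\right)^{2}$
$\left(R{\left(0 \left(-2\right) + 3 \right)} + P{\left(u{\left(0,-1 \right)} \right)}\right)^{2} = \left(\left(3 + \left(0 \left(-2\right) + 3\right)\right)^{2} + 3\right)^{2} = \left(\left(3 + \left(0 + 3\right)\right)^{2} + 3\right)^{2} = \left(\left(3 + 3\right)^{2} + 3\right)^{2} = \left(6^{2} + 3\right)^{2} = \left(36 + 3\right)^{2} = 39^{2} = 1521$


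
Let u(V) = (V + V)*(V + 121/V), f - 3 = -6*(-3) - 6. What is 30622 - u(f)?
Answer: 29930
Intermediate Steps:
f = 15 (f = 3 + (-6*(-3) - 6) = 3 + (18 - 6) = 3 + 12 = 15)
u(V) = 2*V*(V + 121/V) (u(V) = (2*V)*(V + 121/V) = 2*V*(V + 121/V))
30622 - u(f) = 30622 - (242 + 2*15**2) = 30622 - (242 + 2*225) = 30622 - (242 + 450) = 30622 - 1*692 = 30622 - 692 = 29930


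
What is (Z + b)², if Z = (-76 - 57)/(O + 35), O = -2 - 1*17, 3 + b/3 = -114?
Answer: 33051001/256 ≈ 1.2911e+5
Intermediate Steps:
b = -351 (b = -9 + 3*(-114) = -9 - 342 = -351)
O = -19 (O = -2 - 17 = -19)
Z = -133/16 (Z = (-76 - 57)/(-19 + 35) = -133/16 ≈ -8.3125)
(Z + b)² = (-133/16 - 351)² = (-5749/16)² = 33051001/256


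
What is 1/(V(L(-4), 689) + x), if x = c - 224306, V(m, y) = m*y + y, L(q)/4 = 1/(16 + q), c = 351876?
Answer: 3/385466 ≈ 7.7828e-6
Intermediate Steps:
L(q) = 4/(16 + q)
V(m, y) = y + m*y
x = 127570 (x = 351876 - 224306 = 127570)
1/(V(L(-4), 689) + x) = 1/(689*(1 + 4/(16 - 4)) + 127570) = 1/(689*(1 + 4/12) + 127570) = 1/(689*(1 + 4*(1/12)) + 127570) = 1/(689*(1 + 1/3) + 127570) = 1/(689*(4/3) + 127570) = 1/(2756/3 + 127570) = 1/(385466/3) = 3/385466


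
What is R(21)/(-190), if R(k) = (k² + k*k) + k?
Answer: -903/190 ≈ -4.7526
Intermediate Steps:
R(k) = k + 2*k² (R(k) = (k² + k²) + k = 2*k² + k = k + 2*k²)
R(21)/(-190) = (21*(1 + 2*21))/(-190) = (21*(1 + 42))*(-1/190) = (21*43)*(-1/190) = 903*(-1/190) = -903/190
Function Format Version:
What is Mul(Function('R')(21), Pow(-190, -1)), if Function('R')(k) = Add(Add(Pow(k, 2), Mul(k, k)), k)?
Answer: Rational(-903, 190) ≈ -4.7526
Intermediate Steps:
Function('R')(k) = Add(k, Mul(2, Pow(k, 2))) (Function('R')(k) = Add(Add(Pow(k, 2), Pow(k, 2)), k) = Add(Mul(2, Pow(k, 2)), k) = Add(k, Mul(2, Pow(k, 2))))
Mul(Function('R')(21), Pow(-190, -1)) = Mul(Mul(21, Add(1, Mul(2, 21))), Pow(-190, -1)) = Mul(Mul(21, Add(1, 42)), Rational(-1, 190)) = Mul(Mul(21, 43), Rational(-1, 190)) = Mul(903, Rational(-1, 190)) = Rational(-903, 190)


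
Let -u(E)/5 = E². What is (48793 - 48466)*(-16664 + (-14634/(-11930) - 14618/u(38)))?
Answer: -23463344210343/4306730 ≈ -5.4481e+6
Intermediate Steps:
u(E) = -5*E²
(48793 - 48466)*(-16664 + (-14634/(-11930) - 14618/u(38))) = (48793 - 48466)*(-16664 + (-14634/(-11930) - 14618/((-5*38²)))) = 327*(-16664 + (-14634*(-1/11930) - 14618/((-5*1444)))) = 327*(-16664 + (7317/5965 - 14618/(-7220))) = 327*(-16664 + (7317/5965 - 14618*(-1/7220))) = 327*(-16664 + (7317/5965 + 7309/3610)) = 327*(-16664 + 14002511/4306730) = 327*(-71753346209/4306730) = -23463344210343/4306730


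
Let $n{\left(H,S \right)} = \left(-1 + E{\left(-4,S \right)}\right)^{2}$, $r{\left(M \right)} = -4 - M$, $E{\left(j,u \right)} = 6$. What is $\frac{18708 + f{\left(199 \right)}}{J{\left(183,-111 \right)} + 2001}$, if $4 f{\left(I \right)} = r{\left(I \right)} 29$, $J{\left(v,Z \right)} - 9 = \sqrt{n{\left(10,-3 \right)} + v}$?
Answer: $\frac{69289725}{8079784} - \frac{68945 \sqrt{13}}{4039892} \approx 8.5142$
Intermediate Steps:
$n{\left(H,S \right)} = 25$ ($n{\left(H,S \right)} = \left(-1 + 6\right)^{2} = 5^{2} = 25$)
$J{\left(v,Z \right)} = 9 + \sqrt{25 + v}$
$f{\left(I \right)} = -29 - \frac{29 I}{4}$ ($f{\left(I \right)} = \frac{\left(-4 - I\right) 29}{4} = \frac{-116 - 29 I}{4} = -29 - \frac{29 I}{4}$)
$\frac{18708 + f{\left(199 \right)}}{J{\left(183,-111 \right)} + 2001} = \frac{18708 - \frac{5887}{4}}{\left(9 + \sqrt{25 + 183}\right) + 2001} = \frac{18708 - \frac{5887}{4}}{\left(9 + \sqrt{208}\right) + 2001} = \frac{18708 - \frac{5887}{4}}{\left(9 + 4 \sqrt{13}\right) + 2001} = \frac{68945}{4 \left(2010 + 4 \sqrt{13}\right)}$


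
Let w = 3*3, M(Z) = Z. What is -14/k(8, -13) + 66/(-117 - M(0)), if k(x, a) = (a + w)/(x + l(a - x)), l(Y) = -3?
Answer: 1321/78 ≈ 16.936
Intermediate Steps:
w = 9
k(x, a) = (9 + a)/(-3 + x) (k(x, a) = (a + 9)/(x - 3) = (9 + a)/(-3 + x))
-14/k(8, -13) + 66/(-117 - M(0)) = -14*(-3 + 8)/(9 - 13) + 66/(-117 - 1*0) = -14/(-4/5) + 66/(-117 + 0) = -14/((⅕)*(-4)) + 66/(-117) = -14/(-⅘) + 66*(-1/117) = -14*(-5/4) - 22/39 = 35/2 - 22/39 = 1321/78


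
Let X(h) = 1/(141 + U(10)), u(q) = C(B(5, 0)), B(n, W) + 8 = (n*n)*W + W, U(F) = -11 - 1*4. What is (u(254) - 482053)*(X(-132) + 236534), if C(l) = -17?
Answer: -2394544933325/21 ≈ -1.1403e+11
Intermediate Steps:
U(F) = -15 (U(F) = -11 - 4 = -15)
B(n, W) = -8 + W + W*n**2 (B(n, W) = -8 + ((n*n)*W + W) = -8 + (n**2*W + W) = -8 + (W*n**2 + W) = -8 + (W + W*n**2) = -8 + W + W*n**2)
u(q) = -17
X(h) = 1/126 (X(h) = 1/(141 - 15) = 1/126)
(u(254) - 482053)*(X(-132) + 236534) = (-17 - 482053)*(1/126 + 236534) = -482070*29803285/126 = -2394544933325/21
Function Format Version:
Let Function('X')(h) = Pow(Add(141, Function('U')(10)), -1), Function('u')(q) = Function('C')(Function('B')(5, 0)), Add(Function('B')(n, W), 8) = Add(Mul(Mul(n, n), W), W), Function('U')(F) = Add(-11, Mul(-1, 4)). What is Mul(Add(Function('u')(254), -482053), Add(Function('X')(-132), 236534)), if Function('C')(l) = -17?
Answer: Rational(-2394544933325, 21) ≈ -1.1403e+11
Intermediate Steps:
Function('U')(F) = -15 (Function('U')(F) = Add(-11, -4) = -15)
Function('B')(n, W) = Add(-8, W, Mul(W, Pow(n, 2))) (Function('B')(n, W) = Add(-8, Add(Mul(Mul(n, n), W), W)) = Add(-8, Add(Mul(Pow(n, 2), W), W)) = Add(-8, Add(Mul(W, Pow(n, 2)), W)) = Add(-8, Add(W, Mul(W, Pow(n, 2)))) = Add(-8, W, Mul(W, Pow(n, 2))))
Function('u')(q) = -17
Function('X')(h) = Rational(1, 126) (Function('X')(h) = Pow(Add(141, -15), -1) = Pow(126, -1) = Rational(1, 126))
Mul(Add(Function('u')(254), -482053), Add(Function('X')(-132), 236534)) = Mul(Add(-17, -482053), Add(Rational(1, 126), 236534)) = Mul(-482070, Rational(29803285, 126)) = Rational(-2394544933325, 21)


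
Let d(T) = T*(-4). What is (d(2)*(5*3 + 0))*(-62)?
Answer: 7440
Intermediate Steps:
d(T) = -4*T
(d(2)*(5*3 + 0))*(-62) = ((-4*2)*(5*3 + 0))*(-62) = -8*(15 + 0)*(-62) = -8*15*(-62) = -120*(-62) = 7440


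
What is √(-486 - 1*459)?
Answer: 3*I*√105 ≈ 30.741*I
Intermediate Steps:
√(-486 - 1*459) = √(-486 - 459) = √(-945) = 3*I*√105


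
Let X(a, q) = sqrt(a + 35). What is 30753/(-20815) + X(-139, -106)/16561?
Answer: -30753/20815 + 2*I*sqrt(26)/16561 ≈ -1.4774 + 0.00061579*I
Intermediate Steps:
X(a, q) = sqrt(35 + a)
30753/(-20815) + X(-139, -106)/16561 = 30753/(-20815) + sqrt(35 - 139)/16561 = 30753*(-1/20815) + sqrt(-104)*(1/16561) = -30753/20815 + (2*I*sqrt(26))*(1/16561) = -30753/20815 + 2*I*sqrt(26)/16561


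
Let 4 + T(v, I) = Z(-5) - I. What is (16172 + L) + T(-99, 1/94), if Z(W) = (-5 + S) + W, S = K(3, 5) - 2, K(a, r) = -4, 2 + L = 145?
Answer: 1531729/94 ≈ 16295.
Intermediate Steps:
L = 143 (L = -2 + 145 = 143)
S = -6 (S = -4 - 2 = -6)
Z(W) = -11 + W (Z(W) = (-5 - 6) + W = -11 + W)
T(v, I) = -20 - I (T(v, I) = -4 + ((-11 - 5) - I) = -4 + (-16 - I) = -20 - I)
(16172 + L) + T(-99, 1/94) = (16172 + 143) + (-20 - 1/94) = 16315 + (-20 - 1*1/94) = 16315 + (-20 - 1/94) = 16315 - 1881/94 = 1531729/94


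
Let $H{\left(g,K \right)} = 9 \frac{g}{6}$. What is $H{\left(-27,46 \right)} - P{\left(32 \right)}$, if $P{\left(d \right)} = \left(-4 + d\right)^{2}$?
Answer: $- \frac{1649}{2} \approx -824.5$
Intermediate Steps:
$H{\left(g,K \right)} = \frac{3 g}{2}$ ($H{\left(g,K \right)} = 9 g \frac{1}{6} = 9 \frac{g}{6} = \frac{3 g}{2}$)
$H{\left(-27,46 \right)} - P{\left(32 \right)} = \frac{3}{2} \left(-27\right) - \left(-4 + 32\right)^{2} = - \frac{81}{2} - 28^{2} = - \frac{81}{2} - 784 = - \frac{1649}{2}$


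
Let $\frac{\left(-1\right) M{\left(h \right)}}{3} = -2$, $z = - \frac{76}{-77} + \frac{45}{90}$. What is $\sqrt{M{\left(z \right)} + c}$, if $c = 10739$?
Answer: $\sqrt{10745} \approx 103.66$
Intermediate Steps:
$z = \frac{229}{154}$ ($z = \left(-76\right) \left(- \frac{1}{77}\right) + 45 \cdot \frac{1}{90} = \frac{76}{77} + \frac{1}{2} = \frac{229}{154} \approx 1.487$)
$M{\left(h \right)} = 6$ ($M{\left(h \right)} = \left(-3\right) \left(-2\right) = 6$)
$\sqrt{M{\left(z \right)} + c} = \sqrt{6 + 10739} = \sqrt{10745}$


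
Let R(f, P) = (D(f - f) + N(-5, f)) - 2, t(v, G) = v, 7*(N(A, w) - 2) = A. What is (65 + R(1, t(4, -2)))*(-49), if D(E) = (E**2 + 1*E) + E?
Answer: -3150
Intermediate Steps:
N(A, w) = 2 + A/7
D(E) = E**2 + 2*E (D(E) = (E**2 + E) + E = (E + E**2) + E = E**2 + 2*E)
R(f, P) = -5/7 (R(f, P) = ((f - f)*(2 + (f - f)) + (2 + (1/7)*(-5))) - 2 = (0*(2 + 0) + (2 - 5/7)) - 2 = (0*2 + 9/7) - 2 = (0 + 9/7) - 2 = 9/7 - 2 = -5/7)
(65 + R(1, t(4, -2)))*(-49) = (65 - 5/7)*(-49) = (450/7)*(-49) = -3150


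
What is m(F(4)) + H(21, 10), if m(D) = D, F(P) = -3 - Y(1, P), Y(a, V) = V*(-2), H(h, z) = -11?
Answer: -6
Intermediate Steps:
Y(a, V) = -2*V
F(P) = -3 + 2*P (F(P) = -3 - (-2)*P = -3 + 2*P)
m(F(4)) + H(21, 10) = (-3 + 2*4) - 11 = (-3 + 8) - 11 = 5 - 11 = -6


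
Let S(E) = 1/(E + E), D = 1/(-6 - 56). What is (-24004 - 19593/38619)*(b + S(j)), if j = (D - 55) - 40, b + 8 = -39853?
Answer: 3455338040509866/3611183 ≈ 9.5684e+8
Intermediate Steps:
b = -39861 (b = -8 - 39853 = -39861)
D = -1/62 (D = 1/(-62) = -1/62 ≈ -0.016129)
j = -5891/62 (j = (-1/62 - 55) - 40 = -3411/62 - 40 = -5891/62 ≈ -95.016)
S(E) = 1/(2*E)
(-24004 - 19593/38619)*(b + S(j)) = (-24004 - 19593/38619)*(-39861 + 1/(2*(-5891/62))) = (-24004 - 19593*1/38619)*(-39861 + (½)*(-62/5891)) = (-24004 - 311/613)*(-39861 - 31/5891) = -14714763/613*(-234821182/5891) = 3455338040509866/3611183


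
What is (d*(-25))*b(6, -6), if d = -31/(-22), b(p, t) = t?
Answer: 2325/11 ≈ 211.36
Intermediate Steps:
d = 31/22 (d = -31*(-1/22) = 31/22 ≈ 1.4091)
(d*(-25))*b(6, -6) = ((31/22)*(-25))*(-6) = -775/22*(-6) = 2325/11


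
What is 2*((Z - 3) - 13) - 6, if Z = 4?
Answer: -30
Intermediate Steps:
2*((Z - 3) - 13) - 6 = 2*((4 - 3) - 13) - 6 = 2*(1 - 13) - 6 = 2*(-12) - 6 = -24 - 6 = -30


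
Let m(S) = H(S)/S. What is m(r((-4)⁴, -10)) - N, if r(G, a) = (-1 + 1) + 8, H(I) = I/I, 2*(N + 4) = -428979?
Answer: 1715949/8 ≈ 2.1449e+5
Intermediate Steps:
N = -428987/2 (N = -4 + (½)*(-428979) = -4 - 428979/2 = -428987/2 ≈ -2.1449e+5)
H(I) = 1
r(G, a) = 8 (r(G, a) = 0 + 8 = 8)
m(S) = 1/S
m(r((-4)⁴, -10)) - N = 1/8 - 1*(-428987/2) = ⅛ + 428987/2 = 1715949/8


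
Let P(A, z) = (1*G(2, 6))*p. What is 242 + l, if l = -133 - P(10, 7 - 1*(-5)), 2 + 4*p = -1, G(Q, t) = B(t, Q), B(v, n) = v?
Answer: 227/2 ≈ 113.50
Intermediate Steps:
G(Q, t) = t
p = -¾ (p = -½ + (¼)*(-1) = -½ - ¼ = -¾ ≈ -0.75000)
P(A, z) = -9/2 (P(A, z) = (1*6)*(-¾) = 6*(-¾) = -9/2)
l = -257/2 (l = -133 - 1*(-9/2) = -133 + 9/2 = -257/2 ≈ -128.50)
242 + l = 242 - 257/2 = 227/2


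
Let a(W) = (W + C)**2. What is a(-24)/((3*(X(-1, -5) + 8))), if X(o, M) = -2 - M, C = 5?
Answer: 361/33 ≈ 10.939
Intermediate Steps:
a(W) = (5 + W)**2 (a(W) = (W + 5)**2 = (5 + W)**2)
a(-24)/((3*(X(-1, -5) + 8))) = (5 - 24)**2/((3*((-2 - 1*(-5)) + 8))) = (-19)**2/((3*((-2 + 5) + 8))) = 361/((3*(3 + 8))) = 361/((3*11)) = 361/33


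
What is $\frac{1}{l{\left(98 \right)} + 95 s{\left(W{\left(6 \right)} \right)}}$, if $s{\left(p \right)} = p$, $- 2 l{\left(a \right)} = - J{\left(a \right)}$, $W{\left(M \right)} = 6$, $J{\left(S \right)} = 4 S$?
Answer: $\frac{1}{766} \approx 0.0013055$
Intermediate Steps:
$l{\left(a \right)} = 2 a$ ($l{\left(a \right)} = - \frac{\left(-1\right) 4 a}{2} = - \frac{\left(-4\right) a}{2} = 2 a$)
$\frac{1}{l{\left(98 \right)} + 95 s{\left(W{\left(6 \right)} \right)}} = \frac{1}{2 \cdot 98 + 95 \cdot 6} = \frac{1}{196 + 570} = \frac{1}{766}$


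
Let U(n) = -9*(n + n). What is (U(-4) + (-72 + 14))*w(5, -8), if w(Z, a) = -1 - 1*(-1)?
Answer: 0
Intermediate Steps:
U(n) = -18*n
w(Z, a) = 0 (w(Z, a) = -1 + 1 = 0)
(U(-4) + (-72 + 14))*w(5, -8) = (-18*(-4) + (-72 + 14))*0 = (72 - 58)*0 = 14*0 = 0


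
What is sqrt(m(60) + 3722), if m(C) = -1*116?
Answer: sqrt(3606) ≈ 60.050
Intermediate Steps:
m(C) = -116
sqrt(m(60) + 3722) = sqrt(-116 + 3722) = sqrt(3606)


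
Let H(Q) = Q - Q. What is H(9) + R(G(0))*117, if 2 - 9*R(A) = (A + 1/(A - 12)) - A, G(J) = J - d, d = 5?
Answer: 455/17 ≈ 26.765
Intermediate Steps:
H(Q) = 0
G(J) = -5 + J (G(J) = J - 1*5 = J - 5 = -5 + J)
R(A) = 2/9 - 1/(9*(-12 + A)) (R(A) = 2/9 - ((A + 1/(A - 12)) - A)/9 = 2/9 - ((A + 1/(-12 + A)) - A)/9 = 2/9 - 1/(9*(-12 + A)))
H(9) + R(G(0))*117 = 0 + ((-25 + 2*(-5 + 0))/(9*(-12 + (-5 + 0))))*117 = 0 + ((-25 + 2*(-5))/(9*(-12 - 5)))*117 = 0 + ((1/9)*(-25 - 10)/(-17))*117 = 0 + ((1/9)*(-1/17)*(-35))*117 = 0 + (35/153)*117 = 0 + 455/17 = 455/17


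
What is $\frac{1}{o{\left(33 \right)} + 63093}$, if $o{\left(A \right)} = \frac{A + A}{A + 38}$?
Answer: $\frac{71}{4479669} \approx 1.5849 \cdot 10^{-5}$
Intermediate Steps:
$o{\left(A \right)} = \frac{2 A}{38 + A}$
$\frac{1}{o{\left(33 \right)} + 63093} = \frac{1}{2 \cdot 33 \frac{1}{38 + 33} + 63093} = \frac{1}{2 \cdot 33 \cdot \frac{1}{71} + 63093} = \frac{1}{\frac{66}{71} + 63093} = \frac{1}{\frac{4479669}{71}} = \frac{71}{4479669}$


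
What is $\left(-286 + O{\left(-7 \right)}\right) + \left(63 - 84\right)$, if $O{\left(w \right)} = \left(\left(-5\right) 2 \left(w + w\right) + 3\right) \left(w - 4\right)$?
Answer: $-1880$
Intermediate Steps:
$O{\left(w \right)} = \left(-4 + w\right) \left(3 - 20 w\right)$ ($O{\left(w \right)} = \left(- 10 \cdot 2 w + 3\right) \left(-4 + w\right) = \left(- 20 w + 3\right) \left(-4 + w\right) = \left(3 - 20 w\right) \left(-4 + w\right) = \left(-4 + w\right) \left(3 - 20 w\right)$)
$\left(-286 + O{\left(-7 \right)}\right) + \left(63 - 84\right) = \left(-286 - \left(593 + 980\right)\right) + \left(63 - 84\right) = \left(-286 - 1573\right) + \left(63 - 84\right) = \left(-286 - 1573\right) - 21 = -1859 - 21 = -1880$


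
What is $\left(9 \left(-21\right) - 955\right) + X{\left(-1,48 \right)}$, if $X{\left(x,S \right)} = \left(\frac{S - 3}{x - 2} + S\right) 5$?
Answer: $-979$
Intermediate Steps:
$X{\left(x,S \right)} = 5 S + \frac{5 \left(-3 + S\right)}{-2 + x}$ ($X{\left(x,S \right)} = \left(\frac{-3 + S}{-2 + x} + S\right) 5 = \left(S + \frac{-3 + S}{-2 + x}\right) 5 = 5 S + \frac{5 \left(-3 + S\right)}{-2 + x}$)
$\left(9 \left(-21\right) - 955\right) + X{\left(-1,48 \right)} = \left(9 \left(-21\right) - 955\right) + \frac{5 \left(-3 - 48 + 48 \left(-1\right)\right)}{-2 - 1} = \left(-189 - 955\right) + \frac{5 \left(-3 - 48 - 48\right)}{-3} = -1144 + 5 \left(- \frac{1}{3}\right) \left(-99\right) = -1144 + 165 = -979$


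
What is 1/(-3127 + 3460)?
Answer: 1/333 ≈ 0.0030030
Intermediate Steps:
1/(-3127 + 3460) = 1/333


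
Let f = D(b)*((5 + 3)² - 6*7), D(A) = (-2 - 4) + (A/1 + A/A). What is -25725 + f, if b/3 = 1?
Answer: -25769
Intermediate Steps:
b = 3 (b = 3*1 = 3)
D(A) = -5 + A (D(A) = -6 + (A*1 + 1) = -6 + (A + 1) = -6 + (1 + A) = -5 + A)
f = -44 (f = (-5 + 3)*((5 + 3)² - 6*7) = -2*(8² - 42) = -2*(64 - 42) = -2*22 = -44)
-25725 + f = -25725 - 44 = -25769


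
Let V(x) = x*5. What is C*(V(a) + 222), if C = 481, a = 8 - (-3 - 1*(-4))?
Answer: 123617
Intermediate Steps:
a = 7 (a = 8 - (-3 + 4) = 8 - 1*1 = 8 - 1 = 7)
V(x) = 5*x
C*(V(a) + 222) = 481*(5*7 + 222) = 481*(35 + 222) = 481*257 = 123617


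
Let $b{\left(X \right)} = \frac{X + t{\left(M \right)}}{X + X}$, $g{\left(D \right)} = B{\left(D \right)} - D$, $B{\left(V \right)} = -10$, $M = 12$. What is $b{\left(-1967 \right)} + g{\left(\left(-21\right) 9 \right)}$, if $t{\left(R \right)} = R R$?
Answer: $\frac{706009}{3934} \approx 179.46$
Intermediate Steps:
$t{\left(R \right)} = R^{2}$
$g{\left(D \right)} = -10 - D$
$b{\left(X \right)} = \frac{144 + X}{2 X}$ ($b{\left(X \right)} = \frac{X + 12^{2}}{X + X} = \frac{X + 144}{2 X} = \left(144 + X\right) \frac{1}{2 X} = \frac{144 + X}{2 X}$)
$b{\left(-1967 \right)} + g{\left(\left(-21\right) 9 \right)} = \frac{144 - 1967}{2 \left(-1967\right)} - \left(10 - 189\right) = \frac{1}{2} \left(- \frac{1}{1967}\right) \left(-1823\right) - -179 = \frac{1823}{3934} + \left(-10 + 189\right) = \frac{1823}{3934} + 179 = \frac{706009}{3934}$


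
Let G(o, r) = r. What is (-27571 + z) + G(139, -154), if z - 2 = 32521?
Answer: 4798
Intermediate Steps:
z = 32523 (z = 2 + 32521 = 32523)
(-27571 + z) + G(139, -154) = (-27571 + 32523) - 154 = 4952 - 154 = 4798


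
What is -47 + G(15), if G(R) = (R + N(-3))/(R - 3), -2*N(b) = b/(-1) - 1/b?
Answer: -413/9 ≈ -45.889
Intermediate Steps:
N(b) = b/2 + 1/(2*b) (N(b) = -(b/(-1) - 1/b)/2 = -(b*(-1) - 1/b)/2 = -(-b - 1/b)/2 = b/2 + 1/(2*b))
G(R) = (-5/3 + R)/(-3 + R) (G(R) = (R + (1/2)*(1 + (-3)**2)/(-3))/(R - 3) = (R + (1/2)*(-1/3)*(1 + 9))/(-3 + R) = (R + (1/2)*(-1/3)*10)/(-3 + R) = (R - 5/3)/(-3 + R) = (-5/3 + R)/(-3 + R))
-47 + G(15) = -47 + (-5/3 + 15)/(-3 + 15) = -47 + (40/3)/12 = -47 + (1/12)*(40/3) = -47 + 10/9 = -413/9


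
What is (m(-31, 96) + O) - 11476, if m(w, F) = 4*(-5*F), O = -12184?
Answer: -25580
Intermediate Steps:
m(w, F) = -20*F
(m(-31, 96) + O) - 11476 = (-20*96 - 12184) - 11476 = (-1920 - 12184) - 11476 = -14104 - 11476 = -25580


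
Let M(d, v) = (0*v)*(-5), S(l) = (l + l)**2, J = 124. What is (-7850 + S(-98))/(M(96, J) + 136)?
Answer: 899/4 ≈ 224.75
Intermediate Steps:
S(l) = 4*l**2 (S(l) = (2*l)**2 = 4*l**2)
M(d, v) = 0 (M(d, v) = 0*(-5) = 0)
(-7850 + S(-98))/(M(96, J) + 136) = (-7850 + 4*(-98)**2)/(0 + 136) = (-7850 + 4*9604)/136 = (-7850 + 38416)*(1/136) = 30566*(1/136) = 899/4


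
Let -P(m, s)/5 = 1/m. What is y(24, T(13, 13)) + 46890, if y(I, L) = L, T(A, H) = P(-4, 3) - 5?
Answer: 187545/4 ≈ 46886.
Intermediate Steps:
P(m, s) = -5/m
T(A, H) = -15/4 (T(A, H) = -5/(-4) - 5 = -5*(-¼) - 5 = 5/4 - 5 = -15/4)
y(24, T(13, 13)) + 46890 = -15/4 + 46890 = 187545/4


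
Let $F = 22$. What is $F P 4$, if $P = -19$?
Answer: $-1672$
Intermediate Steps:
$F P 4 = 22 \left(-19\right) 4 = \left(-418\right) 4 = -1672$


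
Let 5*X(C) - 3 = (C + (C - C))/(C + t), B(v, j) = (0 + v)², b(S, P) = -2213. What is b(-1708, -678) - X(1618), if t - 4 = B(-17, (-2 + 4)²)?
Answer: -21152566/9555 ≈ -2213.8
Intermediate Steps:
B(v, j) = v²
t = 293 (t = 4 + (-17)² = 4 + 289 = 293)
X(C) = ⅗ + C/(5*(293 + C)) (X(C) = ⅗ + ((C + (C - C))/(C + 293))/5 = ⅗ + ((C + 0)/(293 + C))/5 = ⅗ + (C/(293 + C))/5 = ⅗ + C/(5*(293 + C)))
b(-1708, -678) - X(1618) = -2213 - (879 + 4*1618)/(5*(293 + 1618)) = -2213 - (879 + 6472)/(5*1911) = -2213 - 7351/(5*1911) = -2213 - 1*7351/9555 = -2213 - 7351/9555 = -21152566/9555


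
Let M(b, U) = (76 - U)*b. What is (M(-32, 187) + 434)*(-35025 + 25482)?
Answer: -38038398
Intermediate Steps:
M(b, U) = b*(76 - U)
(M(-32, 187) + 434)*(-35025 + 25482) = (-32*(76 - 1*187) + 434)*(-35025 + 25482) = (-32*(76 - 187) + 434)*(-9543) = (-32*(-111) + 434)*(-9543) = (3552 + 434)*(-9543) = 3986*(-9543) = -38038398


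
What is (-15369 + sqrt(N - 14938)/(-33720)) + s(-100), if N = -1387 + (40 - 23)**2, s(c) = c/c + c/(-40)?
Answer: -30731/2 - I*sqrt(4009)/16860 ≈ -15366.0 - 0.0037554*I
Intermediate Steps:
s(c) = 1 - c/40 (s(c) = 1 + c*(-1/40) = 1 - c/40)
N = -1098 (N = -1387 + 17**2 = -1387 + 289 = -1098)
(-15369 + sqrt(N - 14938)/(-33720)) + s(-100) = (-15369 + sqrt(-1098 - 14938)/(-33720)) + (1 - 1/40*(-100)) = (-15369 + sqrt(-16036)*(-1/33720)) + (1 + 5/2) = (-15369 + (2*I*sqrt(4009))*(-1/33720)) + 7/2 = (-15369 - I*sqrt(4009)/16860) + 7/2 = -30731/2 - I*sqrt(4009)/16860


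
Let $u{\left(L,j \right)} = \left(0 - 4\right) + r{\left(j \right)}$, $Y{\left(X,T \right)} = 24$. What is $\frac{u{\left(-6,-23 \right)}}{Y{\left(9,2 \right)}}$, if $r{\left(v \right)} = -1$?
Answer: $- \frac{5}{24} \approx -0.20833$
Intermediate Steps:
$u{\left(L,j \right)} = -5$ ($u{\left(L,j \right)} = \left(0 - 4\right) - 1 = -4 - 1 = -5$)
$\frac{u{\left(-6,-23 \right)}}{Y{\left(9,2 \right)}} = - \frac{5}{24}$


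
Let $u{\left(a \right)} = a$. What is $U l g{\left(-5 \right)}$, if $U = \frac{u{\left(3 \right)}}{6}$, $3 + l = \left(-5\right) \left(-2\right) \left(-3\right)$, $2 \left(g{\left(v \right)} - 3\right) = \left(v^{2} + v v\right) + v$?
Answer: $- \frac{1683}{4} \approx -420.75$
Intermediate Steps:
$g{\left(v \right)} = 3 + v^{2} + \frac{v}{2}$ ($g{\left(v \right)} = 3 + \frac{\left(v^{2} + v v\right) + v}{2} = 3 + \frac{\left(v^{2} + v^{2}\right) + v}{2} = 3 + \frac{2 v^{2} + v}{2} = 3 + \frac{v + 2 v^{2}}{2} = 3 + \left(v^{2} + \frac{v}{2}\right) = 3 + v^{2} + \frac{v}{2}$)
$l = -33$ ($l = -3 + \left(-5\right) \left(-2\right) \left(-3\right) = -3 + 10 \left(-3\right) = -3 - 30 = -33$)
$U = \frac{1}{2}$ ($U = \frac{3}{6} = 3 \cdot \frac{1}{6} = \frac{1}{2} \approx 0.5$)
$U l g{\left(-5 \right)} = \frac{1}{2} \left(-33\right) \left(3 + \left(-5\right)^{2} + \frac{1}{2} \left(-5\right)\right) = - \frac{33 \left(3 + 25 - \frac{5}{2}\right)}{2} = \left(- \frac{33}{2}\right) \frac{51}{2} = - \frac{1683}{4}$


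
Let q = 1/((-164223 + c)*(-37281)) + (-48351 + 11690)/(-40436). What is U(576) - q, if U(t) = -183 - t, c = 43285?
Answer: -69270571123324783/91156685888004 ≈ -759.91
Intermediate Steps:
q = 82646534329747/91156685888004 (q = 1/((-164223 + 43285)*(-37281)) + (-48351 + 11690)/(-40436) = -1/37281/(-120938) - 36661*(-1/40436) = -1/120938*(-1/37281) + 36661/40436 = 1/4508689578 + 36661/40436 = 82646534329747/91156685888004 ≈ 0.90664)
U(576) - q = (-183 - 1*576) - 1*82646534329747/91156685888004 = (-183 - 576) - 82646534329747/91156685888004 = -759 - 82646534329747/91156685888004 = -69270571123324783/91156685888004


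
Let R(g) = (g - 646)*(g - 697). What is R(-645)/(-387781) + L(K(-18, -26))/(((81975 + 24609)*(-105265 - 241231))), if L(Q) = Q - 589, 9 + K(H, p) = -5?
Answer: -21327882629833555/4773704278678528 ≈ -4.4678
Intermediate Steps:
K(H, p) = -14 (K(H, p) = -9 - 5 = -14)
R(g) = (-697 + g)*(-646 + g) (R(g) = (-646 + g)*(-697 + g) = (-697 + g)*(-646 + g))
L(Q) = -589 + Q
R(-645)/(-387781) + L(K(-18, -26))/(((81975 + 24609)*(-105265 - 241231))) = (450262 + (-645)² - 1343*(-645))/(-387781) + (-589 - 14)/(((81975 + 24609)*(-105265 - 241231))) = (450262 + 416025 + 866235)*(-1/387781) - 603/(106584*(-346496)) = 1732522*(-1/387781) - 603/(-36930929664) = -1732522/387781 - 603*(-1/36930929664) = -1732522/387781 + 201/12310309888 = -21327882629833555/4773704278678528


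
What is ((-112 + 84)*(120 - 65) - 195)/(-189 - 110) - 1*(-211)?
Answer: 64824/299 ≈ 216.80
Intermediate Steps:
((-112 + 84)*(120 - 65) - 195)/(-189 - 110) - 1*(-211) = (-28*55 - 195)/(-299) + 211 = (-1540 - 195)*(-1/299) + 211 = -1735*(-1/299) + 211 = 1735/299 + 211 = 64824/299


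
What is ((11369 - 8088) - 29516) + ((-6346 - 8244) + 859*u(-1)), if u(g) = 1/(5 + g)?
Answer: -162441/4 ≈ -40610.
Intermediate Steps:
((11369 - 8088) - 29516) + ((-6346 - 8244) + 859*u(-1)) = ((11369 - 8088) - 29516) + ((-6346 - 8244) + 859/(5 - 1)) = (3281 - 29516) + (-14590 + 859/4) = -26235 + (-14590 + 859*(¼)) = -26235 + (-14590 + 859/4) = -26235 - 57501/4 = -162441/4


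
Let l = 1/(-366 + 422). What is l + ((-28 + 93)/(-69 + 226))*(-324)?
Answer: -1179203/8792 ≈ -134.12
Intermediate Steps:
l = 1/56 ≈ 0.017857
l + ((-28 + 93)/(-69 + 226))*(-324) = 1/56 + ((-28 + 93)/(-69 + 226))*(-324) = 1/56 + (65/157)*(-324) = 1/56 - 21060/157 = -1179203/8792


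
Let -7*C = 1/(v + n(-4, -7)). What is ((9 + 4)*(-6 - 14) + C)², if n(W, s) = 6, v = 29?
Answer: 4057817401/60025 ≈ 67602.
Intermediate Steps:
C = -1/245 (C = -1/(7*(29 + 6)) = -⅐/35 = -⅐*1/35 = -1/245 ≈ -0.0040816)
((9 + 4)*(-6 - 14) + C)² = ((9 + 4)*(-6 - 14) - 1/245)² = (13*(-20) - 1/245)² = (-260 - 1/245)² = (-63701/245)² = 4057817401/60025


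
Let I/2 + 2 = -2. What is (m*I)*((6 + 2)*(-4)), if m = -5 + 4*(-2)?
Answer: -3328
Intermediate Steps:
m = -13 (m = -5 - 8 = -13)
I = -8 (I = -4 + 2*(-2) = -4 - 4 = -8)
(m*I)*((6 + 2)*(-4)) = (-13*(-8))*((6 + 2)*(-4)) = 104*(8*(-4)) = 104*(-32) = -3328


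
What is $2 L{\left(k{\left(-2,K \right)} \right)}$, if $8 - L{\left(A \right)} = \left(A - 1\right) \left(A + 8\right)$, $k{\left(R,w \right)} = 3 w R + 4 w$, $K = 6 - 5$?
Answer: $52$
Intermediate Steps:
$K = 1$ ($K = 6 - 5 = 1$)
$k{\left(R,w \right)} = 4 w + 3 R w$ ($k{\left(R,w \right)} = 3 R w + 4 w = 4 w + 3 R w$)
$L{\left(A \right)} = 8 - \left(-1 + A\right) \left(8 + A\right)$ ($L{\left(A \right)} = 8 - \left(A - 1\right) \left(A + 8\right) = 8 - \left(-1 + A\right) \left(8 + A\right)$)
$2 L{\left(k{\left(-2,K \right)} \right)} = 2 \left(16 - \left(1 \left(4 + 3 \left(-2\right)\right)\right)^{2} - 7 \cdot 1 \left(4 + 3 \left(-2\right)\right)\right) = 2 \left(16 - \left(1 \left(4 - 6\right)\right)^{2} - 7 \cdot 1 \left(4 - 6\right)\right) = 2 \left(16 - \left(1 \left(-2\right)\right)^{2} - 7 \cdot 1 \left(-2\right)\right) = 2 \left(16 - \left(-2\right)^{2} - -14\right) = 2 \left(16 - 4 + 14\right) = 2 \cdot 26 = 52$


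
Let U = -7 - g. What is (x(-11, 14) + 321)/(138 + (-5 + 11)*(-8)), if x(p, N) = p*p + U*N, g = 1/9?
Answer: 1541/405 ≈ 3.8049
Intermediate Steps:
g = ⅑ ≈ 0.11111
U = -64/9 (U = -7 - 1*⅑ = -7 - ⅑ = -64/9 ≈ -7.1111)
x(p, N) = p² - 64*N/9 (x(p, N) = p*p - 64*N/9 = p² - 64*N/9)
(x(-11, 14) + 321)/(138 + (-5 + 11)*(-8)) = (((-11)² - 64/9*14) + 321)/(138 + (-5 + 11)*(-8)) = ((121 - 896/9) + 321)/(138 + 6*(-8)) = (193/9 + 321)/(138 - 48) = (3082/9)/90 = (3082/9)*(1/90) = 1541/405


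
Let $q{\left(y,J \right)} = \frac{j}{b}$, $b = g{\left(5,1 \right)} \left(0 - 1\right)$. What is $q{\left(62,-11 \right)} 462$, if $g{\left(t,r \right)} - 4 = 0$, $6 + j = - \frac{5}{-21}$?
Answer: $\frac{1331}{2} \approx 665.5$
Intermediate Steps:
$j = - \frac{121}{21}$ ($j = -6 - \frac{5}{-21} = -6 - - \frac{5}{21} = -6 + \frac{5}{21} = - \frac{121}{21} \approx -5.7619$)
$g{\left(t,r \right)} = 4$ ($g{\left(t,r \right)} = 4 + 0 = 4$)
$b = -4$ ($b = 4 \left(0 - 1\right) = 4 \left(-1\right) = -4$)
$q{\left(y,J \right)} = \frac{121}{84}$ ($q{\left(y,J \right)} = - \frac{121}{21 \left(-4\right)} = \left(- \frac{121}{21}\right) \left(- \frac{1}{4}\right) = \frac{121}{84}$)
$q{\left(62,-11 \right)} 462 = \frac{121}{84} \cdot 462 = \frac{1331}{2}$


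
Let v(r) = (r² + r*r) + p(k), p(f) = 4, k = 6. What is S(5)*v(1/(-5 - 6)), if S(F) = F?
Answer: 2430/121 ≈ 20.083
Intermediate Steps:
v(r) = 4 + 2*r² (v(r) = (r² + r*r) + 4 = (r² + r²) + 4 = 2*r² + 4 = 4 + 2*r²)
S(5)*v(1/(-5 - 6)) = 5*(4 + 2*(1/(-5 - 6))²) = 5*(4 + 2*(1/(-11))²) = 5*(4 + 2*(-1/11)²) = 5*(4 + 2*(1/121)) = 5*(4 + 2/121) = 5*(486/121) = 2430/121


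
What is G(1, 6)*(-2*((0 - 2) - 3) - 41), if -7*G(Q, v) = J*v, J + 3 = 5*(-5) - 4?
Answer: -5952/7 ≈ -850.29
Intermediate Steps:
J = -32 (J = -3 + (5*(-5) - 4) = -3 + (-25 - 4) = -3 - 29 = -32)
G(Q, v) = 32*v/7 (G(Q, v) = -(-32)*v/7 = 32*v/7)
G(1, 6)*(-2*((0 - 2) - 3) - 41) = ((32/7)*6)*(-2*((0 - 2) - 3) - 41) = 192*(-2*(-2 - 3) - 41)/7 = 192*(-2*(-5) - 41)/7 = 192*(10 - 41)/7 = (192/7)*(-31) = -5952/7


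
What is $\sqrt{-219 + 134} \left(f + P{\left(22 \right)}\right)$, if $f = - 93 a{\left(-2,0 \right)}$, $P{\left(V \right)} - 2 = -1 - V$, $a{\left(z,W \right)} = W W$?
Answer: $- 21 i \sqrt{85} \approx - 193.61 i$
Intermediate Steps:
$a{\left(z,W \right)} = W^{2}$
$P{\left(V \right)} = 1 - V$ ($P{\left(V \right)} = 2 - \left(1 + V\right) = 1 - V$)
$f = 0$ ($f = - 93 \cdot 0^{2} = \left(-93\right) 0 = 0$)
$\sqrt{-219 + 134} \left(f + P{\left(22 \right)}\right) = \sqrt{-219 + 134} \left(0 + \left(1 - 22\right)\right) = \sqrt{-85} \left(0 + \left(1 - 22\right)\right) = i \sqrt{85} \left(0 - 21\right) = i \sqrt{85} \left(-21\right) = - 21 i \sqrt{85}$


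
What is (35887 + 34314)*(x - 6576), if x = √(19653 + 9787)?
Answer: -461641776 + 1123216*√115 ≈ -4.4960e+8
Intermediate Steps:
x = 16*√115 (x = √29440 = 16*√115 ≈ 171.58)
(35887 + 34314)*(x - 6576) = (35887 + 34314)*(16*√115 - 6576) = 70201*(-6576 + 16*√115) = -461641776 + 1123216*√115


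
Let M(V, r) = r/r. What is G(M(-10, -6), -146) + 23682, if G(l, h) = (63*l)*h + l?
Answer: 14485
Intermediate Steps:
M(V, r) = 1
G(l, h) = l + 63*h*l (G(l, h) = 63*h*l + l = l + 63*h*l)
G(M(-10, -6), -146) + 23682 = 1*(1 + 63*(-146)) + 23682 = 1*(1 - 9198) + 23682 = 1*(-9197) + 23682 = -9197 + 23682 = 14485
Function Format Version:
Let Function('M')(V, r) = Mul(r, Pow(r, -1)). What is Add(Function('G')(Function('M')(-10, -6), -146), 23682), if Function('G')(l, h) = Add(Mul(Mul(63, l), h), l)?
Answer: 14485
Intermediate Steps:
Function('M')(V, r) = 1
Function('G')(l, h) = Add(l, Mul(63, h, l)) (Function('G')(l, h) = Add(Mul(63, h, l), l) = Add(l, Mul(63, h, l)))
Add(Function('G')(Function('M')(-10, -6), -146), 23682) = Add(Mul(1, Add(1, Mul(63, -146))), 23682) = Add(Mul(1, Add(1, -9198)), 23682) = Add(Mul(1, -9197), 23682) = Add(-9197, 23682) = 14485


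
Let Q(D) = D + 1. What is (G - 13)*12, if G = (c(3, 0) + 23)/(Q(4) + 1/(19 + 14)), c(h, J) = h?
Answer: -7800/83 ≈ -93.976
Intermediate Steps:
Q(D) = 1 + D
G = 429/83 (G = (3 + 23)/((1 + 4) + 1/(19 + 14)) = 26/(5 + 1/33) = 26/(166/33) = 26*(33/166) = 429/83 ≈ 5.1687)
(G - 13)*12 = (429/83 - 13)*12 = -650/83*12 = -7800/83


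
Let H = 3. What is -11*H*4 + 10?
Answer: -122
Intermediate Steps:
-11*H*4 + 10 = -33*4 + 10 = -11*12 + 10 = -132 + 10 = -122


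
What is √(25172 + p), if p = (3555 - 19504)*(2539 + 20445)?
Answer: 2*I*√91636661 ≈ 19145.0*I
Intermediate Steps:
p = -366571816 (p = -15949*22984 = -366571816)
√(25172 + p) = √(25172 - 366571816) = √(-366546644) = 2*I*√91636661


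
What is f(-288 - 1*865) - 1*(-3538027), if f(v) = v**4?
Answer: 1767331827308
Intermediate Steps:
f(-288 - 1*865) - 1*(-3538027) = (-288 - 1*865)**4 - 1*(-3538027) = (-288 - 865)**4 + 3538027 = (-1153)**4 + 3538027 = 1767328289281 + 3538027 = 1767331827308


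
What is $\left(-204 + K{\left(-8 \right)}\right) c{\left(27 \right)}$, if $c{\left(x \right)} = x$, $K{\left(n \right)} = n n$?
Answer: $-3780$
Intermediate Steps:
$K{\left(n \right)} = n^{2}$
$\left(-204 + K{\left(-8 \right)}\right) c{\left(27 \right)} = \left(-204 + \left(-8\right)^{2}\right) 27 = \left(-204 + 64\right) 27 = \left(-140\right) 27 = -3780$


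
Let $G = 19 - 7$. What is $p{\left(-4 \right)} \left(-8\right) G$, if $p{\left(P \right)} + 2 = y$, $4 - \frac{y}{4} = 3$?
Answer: $-192$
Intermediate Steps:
$G = 12$
$y = 4$ ($y = 16 - 12 = 4$)
$p{\left(P \right)} = 2$ ($p{\left(P \right)} = -2 + 4 = 2$)
$p{\left(-4 \right)} \left(-8\right) G = 2 \left(-8\right) 12 = \left(-16\right) 12 = -192$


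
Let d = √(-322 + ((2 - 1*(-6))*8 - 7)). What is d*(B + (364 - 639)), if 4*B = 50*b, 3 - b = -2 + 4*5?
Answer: -925*I*√265/2 ≈ -7529.0*I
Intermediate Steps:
b = -15 (b = 3 - (-2 + 4*5) = 3 - (-2 + 20) = 3 - 1*18 = 3 - 18 = -15)
B = -375/2 (B = (50*(-15))/4 = (¼)*(-750) = -375/2 ≈ -187.50)
d = I*√265 (d = √(-322 + ((2 + 6)*8 - 7)) = √(-322 + (8*8 - 7)) = √(-322 + (64 - 7)) = √(-322 + 57) = √(-265) = I*√265 ≈ 16.279*I)
d*(B + (364 - 639)) = (I*√265)*(-375/2 + (364 - 639)) = (I*√265)*(-375/2 - 275) = (I*√265)*(-925/2) = -925*I*√265/2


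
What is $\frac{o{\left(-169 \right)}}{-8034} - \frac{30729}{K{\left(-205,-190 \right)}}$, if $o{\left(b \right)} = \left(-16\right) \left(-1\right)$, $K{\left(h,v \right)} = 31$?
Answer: $- \frac{123438641}{124527} \approx -991.26$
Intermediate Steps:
$o{\left(b \right)} = 16$
$\frac{o{\left(-169 \right)}}{-8034} - \frac{30729}{K{\left(-205,-190 \right)}} = \frac{16}{-8034} - \frac{30729}{31} = 16 \left(- \frac{1}{8034}\right) - \frac{30729}{31} = - \frac{8}{4017} - \frac{30729}{31} = - \frac{123438641}{124527}$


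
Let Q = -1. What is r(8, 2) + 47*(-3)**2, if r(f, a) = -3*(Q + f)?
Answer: 402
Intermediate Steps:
r(f, a) = 3 - 3*f (r(f, a) = -3*(-1 + f) = 3 - 3*f)
r(8, 2) + 47*(-3)**2 = (3 - 3*8) + 47*(-3)**2 = (3 - 24) + 47*9 = -21 + 423 = 402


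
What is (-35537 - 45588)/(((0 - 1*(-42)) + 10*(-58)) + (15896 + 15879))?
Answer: -81125/31237 ≈ -2.5971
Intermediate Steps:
(-35537 - 45588)/(((0 - 1*(-42)) + 10*(-58)) + (15896 + 15879)) = -81125/(((0 + 42) - 580) + 31775) = -81125/((42 - 580) + 31775) = -81125/(-538 + 31775) = -81125/31237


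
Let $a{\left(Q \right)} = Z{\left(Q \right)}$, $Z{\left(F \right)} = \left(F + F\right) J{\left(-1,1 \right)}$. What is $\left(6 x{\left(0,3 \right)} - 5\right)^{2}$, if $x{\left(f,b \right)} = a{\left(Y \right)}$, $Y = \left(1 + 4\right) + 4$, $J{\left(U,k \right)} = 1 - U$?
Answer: $44521$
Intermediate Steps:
$Z{\left(F \right)} = 4 F$ ($Z{\left(F \right)} = \left(F + F\right) \left(1 - -1\right) = 2 F \left(1 + 1\right) = 2 F 2 = 4 F$)
$Y = 9$ ($Y = 5 + 4 = 9$)
$a{\left(Q \right)} = 4 Q$
$x{\left(f,b \right)} = 36$ ($x{\left(f,b \right)} = 4 \cdot 9 = 36$)
$\left(6 x{\left(0,3 \right)} - 5\right)^{2} = \left(6 \cdot 36 - 5\right)^{2} = \left(216 - 5\right)^{2} = 211^{2} = 44521$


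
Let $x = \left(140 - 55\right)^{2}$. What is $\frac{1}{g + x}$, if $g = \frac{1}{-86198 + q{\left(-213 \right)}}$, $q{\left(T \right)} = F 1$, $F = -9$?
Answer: $\frac{86207}{622845574} \approx 0.00013841$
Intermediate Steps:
$x = 7225$ ($x = 85^{2} = 7225$)
$q{\left(T \right)} = -9$ ($q{\left(T \right)} = \left(-9\right) 1 = -9$)
$g = - \frac{1}{86207}$ ($g = \frac{1}{-86198 - 9} = \frac{1}{-86207} = - \frac{1}{86207} \approx -1.16 \cdot 10^{-5}$)
$\frac{1}{g + x} = \frac{1}{- \frac{1}{86207} + 7225} = \frac{1}{\frac{622845574}{86207}} = \frac{86207}{622845574}$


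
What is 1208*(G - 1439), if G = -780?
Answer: -2680552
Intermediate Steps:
1208*(G - 1439) = 1208*(-780 - 1439) = 1208*(-2219) = -2680552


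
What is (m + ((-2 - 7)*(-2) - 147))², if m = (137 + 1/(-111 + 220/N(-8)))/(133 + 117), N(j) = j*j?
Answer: 3054384806387121/185115062500 ≈ 16500.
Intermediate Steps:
N(j) = j²
m = 235761/430250 (m = (137 + 1/(-111 + 220/((-8)²)))/(133 + 117) = (137 + 1/(-111 + 220/64))/250 = (137 + 1/(-111 + 220*(1/64)))*(1/250) = (137 + 1/(-111 + 55/16))*(1/250) = (137 + 1/(-1721/16))*(1/250) = (137 - 16/1721)*(1/250) = (235761/1721)*(1/250) = 235761/430250 ≈ 0.54796)
(m + ((-2 - 7)*(-2) - 147))² = (235761/430250 + ((-2 - 7)*(-2) - 147))² = (235761/430250 + (-9*(-2) - 147))² = (235761/430250 + (18 - 147))² = (235761/430250 - 129)² = (-55266489/430250)² = 3054384806387121/185115062500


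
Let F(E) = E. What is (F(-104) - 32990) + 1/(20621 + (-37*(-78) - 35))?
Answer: -776782367/23472 ≈ -33094.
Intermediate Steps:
(F(-104) - 32990) + 1/(20621 + (-37*(-78) - 35)) = (-104 - 32990) + 1/(20621 + (-37*(-78) - 35)) = -33094 + 1/(20621 + (2886 - 35)) = -33094 + 1/(20621 + 2851) = -33094 + 1/23472 = -776782367/23472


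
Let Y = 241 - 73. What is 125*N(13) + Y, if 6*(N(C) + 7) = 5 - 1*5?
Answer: -707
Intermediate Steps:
Y = 168
N(C) = -7 (N(C) = -7 + (5 - 1*5)/6 = -7 + (5 - 5)/6 = -7 + (⅙)*0 = -7 + 0 = -7)
125*N(13) + Y = 125*(-7) + 168 = -875 + 168 = -707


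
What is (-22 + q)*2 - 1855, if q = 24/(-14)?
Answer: -13317/7 ≈ -1902.4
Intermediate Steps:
q = -12/7 (q = 24*(-1/14) = -12/7 ≈ -1.7143)
(-22 + q)*2 - 1855 = (-22 - 12/7)*2 - 1855 = -166/7*2 - 1855 = -332/7 - 1855 = -13317/7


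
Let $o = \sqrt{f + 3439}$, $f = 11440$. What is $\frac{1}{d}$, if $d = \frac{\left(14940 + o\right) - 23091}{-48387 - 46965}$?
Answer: $\frac{388607076}{33211961} + \frac{47676 \sqrt{14879}}{33211961} \approx 11.876$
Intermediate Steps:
$o = \sqrt{14879}$ ($o = \sqrt{11440 + 3439} = \sqrt{14879} \approx 121.98$)
$d = \frac{2717}{31784} - \frac{\sqrt{14879}}{95352}$ ($d = \frac{\left(14940 + \sqrt{14879}\right) - 23091}{-48387 - 46965} = \frac{-8151 + \sqrt{14879}}{-95352} = \left(-8151 + \sqrt{14879}\right) \left(- \frac{1}{95352}\right) = \frac{2717}{31784} - \frac{\sqrt{14879}}{95352} \approx 0.084204$)
$\frac{1}{d} = \frac{1}{\frac{2717}{31784} - \frac{\sqrt{14879}}{95352}}$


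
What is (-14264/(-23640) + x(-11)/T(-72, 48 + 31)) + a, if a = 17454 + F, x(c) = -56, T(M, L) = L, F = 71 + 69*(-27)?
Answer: 3656190967/233445 ≈ 15662.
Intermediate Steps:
F = -1792 (F = 71 - 1863 = -1792)
a = 15662 (a = 17454 - 1792 = 15662)
(-14264/(-23640) + x(-11)/T(-72, 48 + 31)) + a = (-14264/(-23640) - 56/(48 + 31)) + 15662 = (-14264*(-1/23640) - 56/79) + 15662 = (1783/2955 - 56*1/79) + 15662 = (1783/2955 - 56/79) + 15662 = -24623/233445 + 15662 = 3656190967/233445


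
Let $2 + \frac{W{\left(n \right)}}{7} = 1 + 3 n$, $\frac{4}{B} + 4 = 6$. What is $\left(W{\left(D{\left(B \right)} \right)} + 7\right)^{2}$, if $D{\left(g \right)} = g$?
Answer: $1764$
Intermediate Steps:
$B = 2$ ($B = \frac{4}{-4 + 6} = \frac{4}{2} = 4 \cdot \frac{1}{2} = 2$)
$W{\left(n \right)} = -7 + 21 n$ ($W{\left(n \right)} = -14 + 7 \left(1 + 3 n\right) = -14 + \left(7 + 21 n\right) = -7 + 21 n$)
$\left(W{\left(D{\left(B \right)} \right)} + 7\right)^{2} = \left(\left(-7 + 21 \cdot 2\right) + 7\right)^{2} = \left(\left(-7 + 42\right) + 7\right)^{2} = \left(35 + 7\right)^{2} = 42^{2} = 1764$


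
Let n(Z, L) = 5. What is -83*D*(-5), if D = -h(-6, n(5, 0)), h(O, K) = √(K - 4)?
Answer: -415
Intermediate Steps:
h(O, K) = √(-4 + K)
D = -1 (D = -√(-4 + 5) = -√1 = -1*1 = -1)
-83*D*(-5) = -83*(-1)*(-5) = 83*(-5) = -415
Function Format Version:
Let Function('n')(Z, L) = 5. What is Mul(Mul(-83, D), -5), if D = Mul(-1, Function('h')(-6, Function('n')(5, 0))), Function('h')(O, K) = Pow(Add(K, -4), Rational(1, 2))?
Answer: -415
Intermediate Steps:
Function('h')(O, K) = Pow(Add(-4, K), Rational(1, 2))
D = -1 (D = Mul(-1, Pow(Add(-4, 5), Rational(1, 2))) = Mul(-1, Pow(1, Rational(1, 2))) = Mul(-1, 1) = -1)
Mul(Mul(-83, D), -5) = Mul(Mul(-83, -1), -5) = Mul(83, -5) = -415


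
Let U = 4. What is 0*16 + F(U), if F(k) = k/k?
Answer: 1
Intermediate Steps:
F(k) = 1
0*16 + F(U) = 0*16 + 1 = 0 + 1 = 1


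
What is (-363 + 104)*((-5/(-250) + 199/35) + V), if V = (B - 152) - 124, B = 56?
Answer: 2775111/50 ≈ 55502.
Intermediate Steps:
V = -220 (V = (56 - 152) - 124 = -96 - 124 = -220)
(-363 + 104)*((-5/(-250) + 199/35) + V) = (-363 + 104)*((-5/(-250) + 199/35) - 220) = -259*((-5*(-1/250) + 199*(1/35)) - 220) = -259*((1/50 + 199/35) - 220) = -259*(1997/350 - 220) = -259*(-75003/350) = 2775111/50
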